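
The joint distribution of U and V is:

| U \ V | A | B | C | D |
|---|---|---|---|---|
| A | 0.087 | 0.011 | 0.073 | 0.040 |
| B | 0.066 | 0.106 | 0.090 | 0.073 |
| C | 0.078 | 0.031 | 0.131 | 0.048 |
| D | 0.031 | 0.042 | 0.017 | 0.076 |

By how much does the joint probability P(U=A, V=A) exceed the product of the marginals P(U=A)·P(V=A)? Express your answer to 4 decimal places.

0.0317

P(U=A) = 0.087 + 0.011 + 0.073 + 0.040 = 0.211.
P(V=A) = 0.087 + 0.066 + 0.078 + 0.031 = 0.262.
P(U=A, V=A) − P(U=A)P(V=A) = 0.087 − 0.211×0.262 = 0.0317.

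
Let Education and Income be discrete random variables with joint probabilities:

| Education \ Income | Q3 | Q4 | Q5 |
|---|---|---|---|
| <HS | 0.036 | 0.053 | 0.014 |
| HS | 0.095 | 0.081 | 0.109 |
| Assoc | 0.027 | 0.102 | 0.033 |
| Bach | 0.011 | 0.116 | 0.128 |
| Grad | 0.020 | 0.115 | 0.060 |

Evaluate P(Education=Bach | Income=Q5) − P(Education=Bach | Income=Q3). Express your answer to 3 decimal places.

P(Income=Q5) = 0.014 + 0.109 + 0.033 + 0.128 + 0.060 = 0.344; P(Education=Bach | Income=Q5) = 0.128/0.344 = 0.3721.
P(Income=Q3) = 0.036 + 0.095 + 0.027 + 0.011 + 0.020 = 0.189; P(Education=Bach | Income=Q3) = 0.011/0.189 = 0.0582.
Difference = 0.314.

0.314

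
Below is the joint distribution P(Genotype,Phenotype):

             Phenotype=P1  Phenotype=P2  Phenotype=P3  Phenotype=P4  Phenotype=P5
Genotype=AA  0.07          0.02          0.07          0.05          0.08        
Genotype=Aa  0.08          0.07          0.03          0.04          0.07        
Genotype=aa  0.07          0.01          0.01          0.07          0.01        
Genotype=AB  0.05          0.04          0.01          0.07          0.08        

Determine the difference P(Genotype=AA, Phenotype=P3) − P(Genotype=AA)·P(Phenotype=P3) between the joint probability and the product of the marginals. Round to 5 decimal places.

P(Genotype=AA) = 0.07 + 0.02 + 0.07 + 0.05 + 0.08 = 0.29.
P(Phenotype=P3) = 0.07 + 0.03 + 0.01 + 0.01 = 0.12.
P(Genotype=AA, Phenotype=P3) − P(Genotype=AA)P(Phenotype=P3) = 0.07 − 0.29×0.12 = 0.03520.

0.03520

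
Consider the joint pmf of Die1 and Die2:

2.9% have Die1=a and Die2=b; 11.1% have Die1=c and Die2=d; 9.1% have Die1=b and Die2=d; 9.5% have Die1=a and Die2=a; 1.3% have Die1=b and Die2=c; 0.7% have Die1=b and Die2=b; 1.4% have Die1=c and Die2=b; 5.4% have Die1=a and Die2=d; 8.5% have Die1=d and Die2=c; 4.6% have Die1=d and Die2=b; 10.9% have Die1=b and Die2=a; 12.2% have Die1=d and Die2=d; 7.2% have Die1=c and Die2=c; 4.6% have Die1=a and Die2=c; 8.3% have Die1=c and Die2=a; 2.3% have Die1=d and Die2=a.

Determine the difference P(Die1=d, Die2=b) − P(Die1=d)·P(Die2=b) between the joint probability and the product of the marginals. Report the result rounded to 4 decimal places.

0.0195

P(Die1=d) = 0.023 + 0.046 + 0.085 + 0.122 = 0.276.
P(Die2=b) = 0.029 + 0.007 + 0.014 + 0.046 = 0.096.
P(Die1=d, Die2=b) − P(Die1=d)P(Die2=b) = 0.046 − 0.276×0.096 = 0.0195.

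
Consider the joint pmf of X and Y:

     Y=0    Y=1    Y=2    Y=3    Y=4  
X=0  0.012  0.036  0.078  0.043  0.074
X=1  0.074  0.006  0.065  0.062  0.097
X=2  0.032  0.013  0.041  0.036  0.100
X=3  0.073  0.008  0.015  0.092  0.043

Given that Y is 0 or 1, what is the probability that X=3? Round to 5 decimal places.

0.31890

P(Y=0) = 0.012 + 0.074 + 0.032 + 0.073 = 0.191.
P(Y=1) = 0.036 + 0.006 + 0.013 + 0.008 = 0.063.
P(Y ∈ {0, 1}) = 0.191 + 0.063 = 0.254; P(X=3, Y ∈ {0, 1}) = 0.073 + 0.008 = 0.081.
P(X=3 | Y ∈ {0, 1}) = 0.081/0.254 = 0.31890.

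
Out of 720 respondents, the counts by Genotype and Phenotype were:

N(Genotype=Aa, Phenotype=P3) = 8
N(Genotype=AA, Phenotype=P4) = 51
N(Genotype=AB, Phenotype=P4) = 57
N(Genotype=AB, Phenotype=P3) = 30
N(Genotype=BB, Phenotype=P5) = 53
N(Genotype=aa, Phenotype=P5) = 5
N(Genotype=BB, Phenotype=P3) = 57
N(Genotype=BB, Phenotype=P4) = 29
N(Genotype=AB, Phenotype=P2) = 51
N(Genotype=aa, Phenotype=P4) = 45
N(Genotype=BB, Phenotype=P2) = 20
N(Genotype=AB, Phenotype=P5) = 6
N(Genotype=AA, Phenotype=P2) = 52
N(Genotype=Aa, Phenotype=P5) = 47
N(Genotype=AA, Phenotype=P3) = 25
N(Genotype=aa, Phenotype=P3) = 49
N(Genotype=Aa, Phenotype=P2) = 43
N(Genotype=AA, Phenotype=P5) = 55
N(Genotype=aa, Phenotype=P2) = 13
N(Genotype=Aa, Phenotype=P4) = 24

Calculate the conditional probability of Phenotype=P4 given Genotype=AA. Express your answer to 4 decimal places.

Total with Genotype=AA: 52 + 25 + 51 + 55 = 183.
P(Phenotype=P4 | Genotype=AA) = 51/183 = 0.2787.

0.2787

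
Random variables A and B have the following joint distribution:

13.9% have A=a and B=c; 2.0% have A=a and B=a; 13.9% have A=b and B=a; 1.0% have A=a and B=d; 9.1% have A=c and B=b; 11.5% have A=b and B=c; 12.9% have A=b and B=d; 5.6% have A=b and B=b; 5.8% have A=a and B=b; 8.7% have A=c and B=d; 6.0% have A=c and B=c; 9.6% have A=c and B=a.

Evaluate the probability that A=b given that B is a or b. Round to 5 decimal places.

0.42391

P(B=a) = 0.020 + 0.139 + 0.096 = 0.255.
P(B=b) = 0.058 + 0.056 + 0.091 = 0.205.
P(B ∈ {a, b}) = 0.255 + 0.205 = 0.460; P(A=b, B ∈ {a, b}) = 0.139 + 0.056 = 0.195.
P(A=b | B ∈ {a, b}) = 0.195/0.460 = 0.42391.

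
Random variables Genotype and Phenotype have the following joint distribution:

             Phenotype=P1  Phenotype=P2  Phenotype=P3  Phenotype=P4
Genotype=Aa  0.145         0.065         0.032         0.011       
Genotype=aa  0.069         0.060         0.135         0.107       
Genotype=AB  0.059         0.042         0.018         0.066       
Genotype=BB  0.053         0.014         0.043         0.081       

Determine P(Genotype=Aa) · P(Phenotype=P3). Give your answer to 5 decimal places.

P(Genotype=Aa) = 0.145 + 0.065 + 0.032 + 0.011 = 0.253.
P(Phenotype=P3) = 0.032 + 0.135 + 0.018 + 0.043 = 0.228.
Product: 0.253 × 0.228 = 0.05768.

0.05768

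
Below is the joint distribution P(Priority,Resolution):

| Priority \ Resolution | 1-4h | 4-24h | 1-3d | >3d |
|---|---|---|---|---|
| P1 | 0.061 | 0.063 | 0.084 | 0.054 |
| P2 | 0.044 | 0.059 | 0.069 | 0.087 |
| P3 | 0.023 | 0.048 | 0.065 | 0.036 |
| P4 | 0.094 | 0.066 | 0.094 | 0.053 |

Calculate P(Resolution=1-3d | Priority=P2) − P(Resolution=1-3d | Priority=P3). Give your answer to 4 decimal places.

-0.1115

P(Priority=P2) = 0.044 + 0.059 + 0.069 + 0.087 = 0.259; P(Resolution=1-3d | Priority=P2) = 0.069/0.259 = 0.26641.
P(Priority=P3) = 0.023 + 0.048 + 0.065 + 0.036 = 0.172; P(Resolution=1-3d | Priority=P3) = 0.065/0.172 = 0.37791.
Difference = -0.1115.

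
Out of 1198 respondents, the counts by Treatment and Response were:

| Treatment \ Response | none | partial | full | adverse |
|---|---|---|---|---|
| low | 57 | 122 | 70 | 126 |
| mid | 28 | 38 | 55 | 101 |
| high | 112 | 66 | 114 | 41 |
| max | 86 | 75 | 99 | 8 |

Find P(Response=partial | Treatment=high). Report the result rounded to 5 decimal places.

0.19820

Total with Treatment=high: 112 + 66 + 114 + 41 = 333.
P(Response=partial | Treatment=high) = 66/333 = 0.19820.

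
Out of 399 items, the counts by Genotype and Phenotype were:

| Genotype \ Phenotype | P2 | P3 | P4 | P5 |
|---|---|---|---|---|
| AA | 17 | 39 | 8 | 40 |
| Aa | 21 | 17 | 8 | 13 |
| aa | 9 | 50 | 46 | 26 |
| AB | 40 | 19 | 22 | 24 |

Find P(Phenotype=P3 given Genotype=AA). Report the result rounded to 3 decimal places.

0.375

Total with Genotype=AA: 17 + 39 + 8 + 40 = 104.
P(Phenotype=P3 | Genotype=AA) = 39/104 = 0.375.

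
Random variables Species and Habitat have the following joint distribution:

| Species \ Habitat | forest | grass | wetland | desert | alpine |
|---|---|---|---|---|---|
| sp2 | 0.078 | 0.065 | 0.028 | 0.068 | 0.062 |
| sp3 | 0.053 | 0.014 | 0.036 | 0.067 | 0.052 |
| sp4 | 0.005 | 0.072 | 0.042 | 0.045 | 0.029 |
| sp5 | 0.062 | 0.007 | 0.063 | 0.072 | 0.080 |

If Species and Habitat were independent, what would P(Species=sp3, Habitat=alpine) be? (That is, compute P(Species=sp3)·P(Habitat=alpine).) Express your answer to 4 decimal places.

P(Species=sp3) = 0.053 + 0.014 + 0.036 + 0.067 + 0.052 = 0.222.
P(Habitat=alpine) = 0.062 + 0.052 + 0.029 + 0.080 = 0.223.
Product: 0.222 × 0.223 = 0.0495.

0.0495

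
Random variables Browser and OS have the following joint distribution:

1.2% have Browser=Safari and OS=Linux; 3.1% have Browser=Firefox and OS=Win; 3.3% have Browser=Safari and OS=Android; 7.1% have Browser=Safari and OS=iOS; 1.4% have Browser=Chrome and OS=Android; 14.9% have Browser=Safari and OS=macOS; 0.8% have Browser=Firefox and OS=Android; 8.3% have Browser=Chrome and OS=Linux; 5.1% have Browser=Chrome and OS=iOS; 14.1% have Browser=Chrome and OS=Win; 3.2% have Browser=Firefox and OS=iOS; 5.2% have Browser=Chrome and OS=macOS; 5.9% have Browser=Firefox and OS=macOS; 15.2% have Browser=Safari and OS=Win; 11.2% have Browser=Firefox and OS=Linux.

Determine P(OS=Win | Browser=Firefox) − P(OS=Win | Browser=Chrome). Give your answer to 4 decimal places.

P(Browser=Firefox) = 0.031 + 0.059 + 0.112 + 0.032 + 0.008 = 0.242; P(OS=Win | Browser=Firefox) = 0.031/0.242 = 0.12810.
P(Browser=Chrome) = 0.141 + 0.052 + 0.083 + 0.051 + 0.014 = 0.341; P(OS=Win | Browser=Chrome) = 0.141/0.341 = 0.41349.
Difference = -0.2854.

-0.2854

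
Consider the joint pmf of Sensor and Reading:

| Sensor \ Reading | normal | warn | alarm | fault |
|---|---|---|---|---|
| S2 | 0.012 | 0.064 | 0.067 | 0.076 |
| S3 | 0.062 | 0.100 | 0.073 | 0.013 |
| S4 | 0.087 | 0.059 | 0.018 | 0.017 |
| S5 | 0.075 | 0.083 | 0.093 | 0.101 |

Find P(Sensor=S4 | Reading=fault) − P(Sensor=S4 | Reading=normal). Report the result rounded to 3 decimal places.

-0.287

P(Reading=fault) = 0.076 + 0.013 + 0.017 + 0.101 = 0.207; P(Sensor=S4 | Reading=fault) = 0.017/0.207 = 0.0821.
P(Reading=normal) = 0.012 + 0.062 + 0.087 + 0.075 = 0.236; P(Sensor=S4 | Reading=normal) = 0.087/0.236 = 0.3686.
Difference = -0.287.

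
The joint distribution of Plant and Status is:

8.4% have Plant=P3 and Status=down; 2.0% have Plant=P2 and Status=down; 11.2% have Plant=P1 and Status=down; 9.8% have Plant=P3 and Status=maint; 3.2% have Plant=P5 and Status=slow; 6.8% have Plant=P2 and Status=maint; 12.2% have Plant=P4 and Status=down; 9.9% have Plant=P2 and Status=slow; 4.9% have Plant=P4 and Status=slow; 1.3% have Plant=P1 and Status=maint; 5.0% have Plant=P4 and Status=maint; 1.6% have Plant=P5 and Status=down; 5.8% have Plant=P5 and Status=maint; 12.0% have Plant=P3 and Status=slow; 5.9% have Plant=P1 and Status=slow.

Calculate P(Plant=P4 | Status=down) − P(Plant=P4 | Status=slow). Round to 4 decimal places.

P(Status=down) = 0.112 + 0.020 + 0.084 + 0.122 + 0.016 = 0.354; P(Plant=P4 | Status=down) = 0.122/0.354 = 0.34463.
P(Status=slow) = 0.059 + 0.099 + 0.120 + 0.049 + 0.032 = 0.359; P(Plant=P4 | Status=slow) = 0.049/0.359 = 0.13649.
Difference = 0.2081.

0.2081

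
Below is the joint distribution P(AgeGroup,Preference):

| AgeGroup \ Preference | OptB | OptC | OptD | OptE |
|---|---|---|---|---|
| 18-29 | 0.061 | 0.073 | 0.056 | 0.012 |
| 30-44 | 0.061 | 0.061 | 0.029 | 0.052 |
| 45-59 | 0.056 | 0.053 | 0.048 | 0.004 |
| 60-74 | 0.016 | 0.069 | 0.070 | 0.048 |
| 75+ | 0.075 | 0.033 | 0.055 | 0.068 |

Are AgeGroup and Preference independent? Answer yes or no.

P(AgeGroup=60-74) = 0.203 and P(Preference=OptB) = 0.269, so their product is 0.05461, but P(AgeGroup=60-74, Preference=OptB) = 0.016. Since these differ, AgeGroup and Preference are not independent.

no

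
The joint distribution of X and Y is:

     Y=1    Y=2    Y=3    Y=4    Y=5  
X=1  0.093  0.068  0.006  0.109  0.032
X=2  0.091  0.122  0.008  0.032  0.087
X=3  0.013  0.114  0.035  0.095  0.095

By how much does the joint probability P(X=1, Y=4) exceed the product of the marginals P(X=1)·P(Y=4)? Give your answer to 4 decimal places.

0.0363

P(X=1) = 0.093 + 0.068 + 0.006 + 0.109 + 0.032 = 0.308.
P(Y=4) = 0.109 + 0.032 + 0.095 = 0.236.
P(X=1, Y=4) − P(X=1)P(Y=4) = 0.109 − 0.308×0.236 = 0.0363.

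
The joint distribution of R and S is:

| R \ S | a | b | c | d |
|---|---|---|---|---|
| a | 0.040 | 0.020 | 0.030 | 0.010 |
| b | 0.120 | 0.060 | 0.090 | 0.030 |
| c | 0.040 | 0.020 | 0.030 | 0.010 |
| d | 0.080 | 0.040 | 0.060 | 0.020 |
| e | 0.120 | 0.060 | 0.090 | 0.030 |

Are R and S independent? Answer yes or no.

Every cell satisfies P(R,S) = P(R)·P(S). For instance P(R=d) = 0.200, P(S=a) = 0.400, and 0.200×0.400 = 0.080 matches the joint entry. So R and S are independent.

yes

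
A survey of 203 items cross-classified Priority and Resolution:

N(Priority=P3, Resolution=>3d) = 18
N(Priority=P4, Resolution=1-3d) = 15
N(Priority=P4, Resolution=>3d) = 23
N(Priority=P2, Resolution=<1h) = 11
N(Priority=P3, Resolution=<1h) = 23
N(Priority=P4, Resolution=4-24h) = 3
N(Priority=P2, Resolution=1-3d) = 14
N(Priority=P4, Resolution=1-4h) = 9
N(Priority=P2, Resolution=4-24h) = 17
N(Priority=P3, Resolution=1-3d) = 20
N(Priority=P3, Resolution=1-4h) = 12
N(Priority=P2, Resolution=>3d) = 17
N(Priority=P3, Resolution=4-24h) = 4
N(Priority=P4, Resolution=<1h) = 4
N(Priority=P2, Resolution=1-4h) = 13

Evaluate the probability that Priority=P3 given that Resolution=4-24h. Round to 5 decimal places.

Total with Resolution=4-24h: 17 + 4 + 3 = 24.
P(Priority=P3 | Resolution=4-24h) = 4/24 = 0.16667.

0.16667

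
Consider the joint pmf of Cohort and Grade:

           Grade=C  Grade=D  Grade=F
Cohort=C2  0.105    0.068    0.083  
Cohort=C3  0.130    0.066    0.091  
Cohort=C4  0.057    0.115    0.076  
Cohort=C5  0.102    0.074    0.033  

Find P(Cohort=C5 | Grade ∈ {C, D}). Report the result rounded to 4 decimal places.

P(Grade=C) = 0.105 + 0.130 + 0.057 + 0.102 = 0.394.
P(Grade=D) = 0.068 + 0.066 + 0.115 + 0.074 = 0.323.
P(Grade ∈ {C, D}) = 0.394 + 0.323 = 0.717; P(Cohort=C5, Grade ∈ {C, D}) = 0.102 + 0.074 = 0.176.
P(Cohort=C5 | Grade ∈ {C, D}) = 0.176/0.717 = 0.2455.

0.2455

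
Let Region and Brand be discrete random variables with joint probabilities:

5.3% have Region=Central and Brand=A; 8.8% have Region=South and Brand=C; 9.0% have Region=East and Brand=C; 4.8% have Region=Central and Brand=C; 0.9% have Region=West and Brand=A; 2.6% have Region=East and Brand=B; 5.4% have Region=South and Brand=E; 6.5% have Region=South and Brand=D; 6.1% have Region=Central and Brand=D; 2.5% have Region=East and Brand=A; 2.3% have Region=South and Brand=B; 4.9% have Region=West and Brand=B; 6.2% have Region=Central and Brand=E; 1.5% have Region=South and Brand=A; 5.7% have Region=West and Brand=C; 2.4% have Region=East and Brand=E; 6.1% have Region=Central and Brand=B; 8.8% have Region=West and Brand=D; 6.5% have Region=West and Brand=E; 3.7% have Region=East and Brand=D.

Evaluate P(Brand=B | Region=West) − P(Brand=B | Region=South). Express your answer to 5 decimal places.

P(Region=West) = 0.009 + 0.049 + 0.057 + 0.088 + 0.065 = 0.268; P(Brand=B | Region=West) = 0.049/0.268 = 0.182836.
P(Region=South) = 0.015 + 0.023 + 0.088 + 0.065 + 0.054 = 0.245; P(Brand=B | Region=South) = 0.023/0.245 = 0.093878.
Difference = 0.08896.

0.08896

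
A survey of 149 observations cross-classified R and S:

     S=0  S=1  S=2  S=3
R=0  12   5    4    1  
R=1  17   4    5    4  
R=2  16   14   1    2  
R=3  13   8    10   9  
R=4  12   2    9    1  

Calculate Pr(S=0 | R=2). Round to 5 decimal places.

Total with R=2: 16 + 14 + 1 + 2 = 33.
P(S=0 | R=2) = 16/33 = 0.48485.

0.48485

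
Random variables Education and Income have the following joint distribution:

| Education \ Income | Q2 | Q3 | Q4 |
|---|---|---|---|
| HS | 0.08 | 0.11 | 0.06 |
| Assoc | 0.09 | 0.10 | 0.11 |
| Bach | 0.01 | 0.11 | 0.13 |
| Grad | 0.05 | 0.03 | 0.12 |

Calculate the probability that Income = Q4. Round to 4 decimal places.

P(Income=Q4) = 0.06 + 0.11 + 0.13 + 0.12 = 0.42.

0.4200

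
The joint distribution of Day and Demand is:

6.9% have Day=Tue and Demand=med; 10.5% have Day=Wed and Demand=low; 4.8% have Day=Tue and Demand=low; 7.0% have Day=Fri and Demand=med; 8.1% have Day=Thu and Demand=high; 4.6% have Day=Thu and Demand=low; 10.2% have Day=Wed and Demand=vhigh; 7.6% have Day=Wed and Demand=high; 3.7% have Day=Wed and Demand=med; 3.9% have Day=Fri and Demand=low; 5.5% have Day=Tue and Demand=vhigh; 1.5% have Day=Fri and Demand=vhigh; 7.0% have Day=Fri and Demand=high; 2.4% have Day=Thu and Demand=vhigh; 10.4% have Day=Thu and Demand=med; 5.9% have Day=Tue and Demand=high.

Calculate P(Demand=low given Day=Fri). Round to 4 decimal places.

P(Day=Fri) = 0.039 + 0.070 + 0.070 + 0.015 = 0.194.
P(Demand=low | Day=Fri) = 0.039/0.194 = 0.2010.

0.2010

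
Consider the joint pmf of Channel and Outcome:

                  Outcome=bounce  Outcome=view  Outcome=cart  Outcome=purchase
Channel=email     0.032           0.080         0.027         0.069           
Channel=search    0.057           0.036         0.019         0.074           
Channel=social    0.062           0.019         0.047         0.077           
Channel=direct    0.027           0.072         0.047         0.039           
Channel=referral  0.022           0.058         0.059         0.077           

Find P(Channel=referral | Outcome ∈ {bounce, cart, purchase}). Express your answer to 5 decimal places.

P(Outcome=bounce) = 0.032 + 0.057 + 0.062 + 0.027 + 0.022 = 0.200.
P(Outcome=cart) = 0.027 + 0.019 + 0.047 + 0.047 + 0.059 = 0.199.
P(Outcome=purchase) = 0.069 + 0.074 + 0.077 + 0.039 + 0.077 = 0.336.
P(Outcome ∈ {bounce, cart, purchase}) = 0.200 + 0.199 + 0.336 = 0.735; P(Channel=referral, Outcome ∈ {bounce, cart, purchase}) = 0.022 + 0.059 + 0.077 = 0.158.
P(Channel=referral | Outcome ∈ {bounce, cart, purchase}) = 0.158/0.735 = 0.21497.

0.21497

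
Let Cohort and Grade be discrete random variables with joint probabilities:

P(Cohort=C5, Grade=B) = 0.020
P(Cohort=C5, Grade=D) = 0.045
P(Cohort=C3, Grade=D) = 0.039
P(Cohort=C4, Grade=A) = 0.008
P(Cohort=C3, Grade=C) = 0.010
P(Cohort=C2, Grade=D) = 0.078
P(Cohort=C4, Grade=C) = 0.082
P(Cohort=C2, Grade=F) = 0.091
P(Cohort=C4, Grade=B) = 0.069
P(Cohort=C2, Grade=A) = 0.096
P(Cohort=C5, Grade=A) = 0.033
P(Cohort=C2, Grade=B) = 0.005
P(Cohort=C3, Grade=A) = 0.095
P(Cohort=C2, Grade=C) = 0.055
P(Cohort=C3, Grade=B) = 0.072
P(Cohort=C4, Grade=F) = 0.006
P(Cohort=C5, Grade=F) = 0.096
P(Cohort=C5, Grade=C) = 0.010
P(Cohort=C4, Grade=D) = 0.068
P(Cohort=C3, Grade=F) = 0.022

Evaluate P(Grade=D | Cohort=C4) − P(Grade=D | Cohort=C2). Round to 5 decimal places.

P(Cohort=C4) = 0.008 + 0.069 + 0.082 + 0.068 + 0.006 = 0.233; P(Grade=D | Cohort=C4) = 0.068/0.233 = 0.291845.
P(Cohort=C2) = 0.096 + 0.005 + 0.055 + 0.078 + 0.091 = 0.325; P(Grade=D | Cohort=C2) = 0.078/0.325 = 0.240000.
Difference = 0.05185.

0.05185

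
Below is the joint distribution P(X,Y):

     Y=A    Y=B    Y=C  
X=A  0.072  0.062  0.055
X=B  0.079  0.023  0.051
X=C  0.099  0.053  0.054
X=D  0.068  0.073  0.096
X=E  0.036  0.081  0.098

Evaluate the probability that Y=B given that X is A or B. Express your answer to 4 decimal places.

0.2485

P(X=A) = 0.072 + 0.062 + 0.055 = 0.189.
P(X=B) = 0.079 + 0.023 + 0.051 = 0.153.
P(X ∈ {A, B}) = 0.189 + 0.153 = 0.342; P(Y=B, X ∈ {A, B}) = 0.062 + 0.023 = 0.085.
P(Y=B | X ∈ {A, B}) = 0.085/0.342 = 0.2485.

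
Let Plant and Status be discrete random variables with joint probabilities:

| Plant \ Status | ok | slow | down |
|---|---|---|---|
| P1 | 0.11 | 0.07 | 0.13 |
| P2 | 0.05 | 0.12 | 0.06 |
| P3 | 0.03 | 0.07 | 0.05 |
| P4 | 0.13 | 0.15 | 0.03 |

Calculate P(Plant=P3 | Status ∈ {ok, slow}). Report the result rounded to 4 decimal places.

P(Status=ok) = 0.11 + 0.05 + 0.03 + 0.13 = 0.32.
P(Status=slow) = 0.07 + 0.12 + 0.07 + 0.15 = 0.41.
P(Status ∈ {ok, slow}) = 0.32 + 0.41 = 0.73; P(Plant=P3, Status ∈ {ok, slow}) = 0.03 + 0.07 = 0.10.
P(Plant=P3 | Status ∈ {ok, slow}) = 0.10/0.73 = 0.1370.

0.1370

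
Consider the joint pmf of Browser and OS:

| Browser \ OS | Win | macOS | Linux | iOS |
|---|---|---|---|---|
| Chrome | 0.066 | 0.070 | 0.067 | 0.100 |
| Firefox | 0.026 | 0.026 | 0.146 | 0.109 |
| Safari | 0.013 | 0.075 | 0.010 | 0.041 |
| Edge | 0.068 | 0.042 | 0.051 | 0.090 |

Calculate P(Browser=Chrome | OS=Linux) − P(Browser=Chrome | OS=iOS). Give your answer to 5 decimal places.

P(OS=Linux) = 0.067 + 0.146 + 0.010 + 0.051 = 0.274; P(Browser=Chrome | OS=Linux) = 0.067/0.274 = 0.244526.
P(OS=iOS) = 0.100 + 0.109 + 0.041 + 0.090 = 0.340; P(Browser=Chrome | OS=iOS) = 0.100/0.340 = 0.294118.
Difference = -0.04959.

-0.04959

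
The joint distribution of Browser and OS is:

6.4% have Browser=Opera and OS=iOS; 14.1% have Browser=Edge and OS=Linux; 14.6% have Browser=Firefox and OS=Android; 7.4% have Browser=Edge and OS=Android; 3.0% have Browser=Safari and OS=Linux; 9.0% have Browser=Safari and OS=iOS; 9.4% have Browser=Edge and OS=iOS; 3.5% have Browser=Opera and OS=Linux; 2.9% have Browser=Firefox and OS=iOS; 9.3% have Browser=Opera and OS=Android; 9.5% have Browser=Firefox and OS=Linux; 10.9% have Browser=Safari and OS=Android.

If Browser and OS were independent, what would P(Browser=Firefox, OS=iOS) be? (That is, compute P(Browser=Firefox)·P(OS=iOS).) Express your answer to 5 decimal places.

0.07479

P(Browser=Firefox) = 0.095 + 0.029 + 0.146 = 0.270.
P(OS=iOS) = 0.029 + 0.090 + 0.094 + 0.064 = 0.277.
Product: 0.270 × 0.277 = 0.07479.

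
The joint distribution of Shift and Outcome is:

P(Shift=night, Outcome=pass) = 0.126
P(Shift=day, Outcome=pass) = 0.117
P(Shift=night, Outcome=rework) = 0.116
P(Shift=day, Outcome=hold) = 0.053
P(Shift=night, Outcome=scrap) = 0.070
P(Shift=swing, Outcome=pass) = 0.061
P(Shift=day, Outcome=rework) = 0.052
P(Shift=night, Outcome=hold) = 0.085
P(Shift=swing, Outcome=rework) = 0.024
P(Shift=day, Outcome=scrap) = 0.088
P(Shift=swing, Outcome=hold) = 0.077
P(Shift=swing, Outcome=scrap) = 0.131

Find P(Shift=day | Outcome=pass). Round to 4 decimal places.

0.3849

P(Outcome=pass) = 0.117 + 0.061 + 0.126 = 0.304.
P(Shift=day | Outcome=pass) = 0.117/0.304 = 0.3849.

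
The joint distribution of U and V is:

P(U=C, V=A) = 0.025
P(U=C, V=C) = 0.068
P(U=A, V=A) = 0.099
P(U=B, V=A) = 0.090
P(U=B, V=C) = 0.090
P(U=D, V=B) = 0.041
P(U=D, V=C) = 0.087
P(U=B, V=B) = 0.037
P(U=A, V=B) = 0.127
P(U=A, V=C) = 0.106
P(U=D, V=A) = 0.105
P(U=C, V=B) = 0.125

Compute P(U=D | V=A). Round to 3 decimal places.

P(V=A) = 0.099 + 0.090 + 0.025 + 0.105 = 0.319.
P(U=D | V=A) = 0.105/0.319 = 0.329.

0.329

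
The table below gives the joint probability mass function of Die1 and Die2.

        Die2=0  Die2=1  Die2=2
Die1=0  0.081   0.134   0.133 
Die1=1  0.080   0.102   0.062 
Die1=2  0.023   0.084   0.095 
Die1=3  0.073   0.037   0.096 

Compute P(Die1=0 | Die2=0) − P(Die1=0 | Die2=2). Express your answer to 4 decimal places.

P(Die2=0) = 0.081 + 0.080 + 0.023 + 0.073 = 0.257; P(Die1=0 | Die2=0) = 0.081/0.257 = 0.31518.
P(Die2=2) = 0.133 + 0.062 + 0.095 + 0.096 = 0.386; P(Die1=0 | Die2=2) = 0.133/0.386 = 0.34456.
Difference = -0.0294.

-0.0294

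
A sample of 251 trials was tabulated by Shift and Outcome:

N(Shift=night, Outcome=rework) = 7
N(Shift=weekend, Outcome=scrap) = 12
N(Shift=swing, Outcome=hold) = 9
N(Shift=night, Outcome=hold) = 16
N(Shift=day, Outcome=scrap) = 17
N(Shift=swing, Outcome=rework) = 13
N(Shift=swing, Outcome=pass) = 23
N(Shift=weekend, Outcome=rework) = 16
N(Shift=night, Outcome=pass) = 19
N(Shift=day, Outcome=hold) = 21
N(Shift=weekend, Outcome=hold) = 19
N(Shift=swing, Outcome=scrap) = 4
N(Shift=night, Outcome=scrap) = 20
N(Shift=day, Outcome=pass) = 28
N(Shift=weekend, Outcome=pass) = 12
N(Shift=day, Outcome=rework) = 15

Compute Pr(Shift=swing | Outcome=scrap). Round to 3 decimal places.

Total with Outcome=scrap: 17 + 4 + 20 + 12 = 53.
P(Shift=swing | Outcome=scrap) = 4/53 = 0.075.

0.075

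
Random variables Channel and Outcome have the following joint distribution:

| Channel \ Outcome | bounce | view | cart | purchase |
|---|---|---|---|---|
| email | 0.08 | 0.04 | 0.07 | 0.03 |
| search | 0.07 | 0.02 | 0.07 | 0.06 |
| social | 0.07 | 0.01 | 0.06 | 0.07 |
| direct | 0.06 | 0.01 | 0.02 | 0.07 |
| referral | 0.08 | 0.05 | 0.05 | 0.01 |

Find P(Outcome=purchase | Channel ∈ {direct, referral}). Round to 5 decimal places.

0.22857

P(Channel=direct) = 0.06 + 0.01 + 0.02 + 0.07 = 0.16.
P(Channel=referral) = 0.08 + 0.05 + 0.05 + 0.01 = 0.19.
P(Channel ∈ {direct, referral}) = 0.16 + 0.19 = 0.35; P(Outcome=purchase, Channel ∈ {direct, referral}) = 0.07 + 0.01 = 0.08.
P(Outcome=purchase | Channel ∈ {direct, referral}) = 0.08/0.35 = 0.22857.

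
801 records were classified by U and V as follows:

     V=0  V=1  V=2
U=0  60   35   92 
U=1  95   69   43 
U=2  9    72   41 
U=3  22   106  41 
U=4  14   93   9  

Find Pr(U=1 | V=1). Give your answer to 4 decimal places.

0.1840

Total with V=1: 35 + 69 + 72 + 106 + 93 = 375.
P(U=1 | V=1) = 69/375 = 0.1840.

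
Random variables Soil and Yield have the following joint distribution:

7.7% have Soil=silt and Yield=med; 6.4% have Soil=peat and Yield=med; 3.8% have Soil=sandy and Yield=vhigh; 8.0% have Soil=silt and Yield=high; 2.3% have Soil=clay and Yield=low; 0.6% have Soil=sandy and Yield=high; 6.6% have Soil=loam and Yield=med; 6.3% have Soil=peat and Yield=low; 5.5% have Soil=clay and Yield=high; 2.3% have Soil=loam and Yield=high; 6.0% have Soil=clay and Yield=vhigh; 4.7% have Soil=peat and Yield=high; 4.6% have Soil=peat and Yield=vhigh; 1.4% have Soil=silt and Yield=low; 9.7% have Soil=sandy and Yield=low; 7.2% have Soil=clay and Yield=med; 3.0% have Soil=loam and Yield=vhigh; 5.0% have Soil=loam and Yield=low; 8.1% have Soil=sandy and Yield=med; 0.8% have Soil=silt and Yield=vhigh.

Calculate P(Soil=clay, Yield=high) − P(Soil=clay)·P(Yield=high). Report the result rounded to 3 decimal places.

0.011

P(Soil=clay) = 0.023 + 0.072 + 0.055 + 0.060 = 0.210.
P(Yield=high) = 0.006 + 0.023 + 0.055 + 0.080 + 0.047 = 0.211.
P(Soil=clay, Yield=high) − P(Soil=clay)P(Yield=high) = 0.055 − 0.210×0.211 = 0.011.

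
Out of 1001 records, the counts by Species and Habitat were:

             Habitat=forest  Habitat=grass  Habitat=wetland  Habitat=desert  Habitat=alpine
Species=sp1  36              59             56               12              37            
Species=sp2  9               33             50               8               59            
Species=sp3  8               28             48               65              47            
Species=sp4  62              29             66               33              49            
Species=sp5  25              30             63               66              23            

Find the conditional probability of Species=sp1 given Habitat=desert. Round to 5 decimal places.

0.06522

Total with Habitat=desert: 12 + 8 + 65 + 33 + 66 = 184.
P(Species=sp1 | Habitat=desert) = 12/184 = 0.06522.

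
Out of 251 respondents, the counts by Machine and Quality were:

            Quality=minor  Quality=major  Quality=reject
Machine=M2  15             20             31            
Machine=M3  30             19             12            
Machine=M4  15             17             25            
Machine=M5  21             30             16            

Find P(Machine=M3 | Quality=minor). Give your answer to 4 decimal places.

Total with Quality=minor: 15 + 30 + 15 + 21 = 81.
P(Machine=M3 | Quality=minor) = 30/81 = 0.3704.

0.3704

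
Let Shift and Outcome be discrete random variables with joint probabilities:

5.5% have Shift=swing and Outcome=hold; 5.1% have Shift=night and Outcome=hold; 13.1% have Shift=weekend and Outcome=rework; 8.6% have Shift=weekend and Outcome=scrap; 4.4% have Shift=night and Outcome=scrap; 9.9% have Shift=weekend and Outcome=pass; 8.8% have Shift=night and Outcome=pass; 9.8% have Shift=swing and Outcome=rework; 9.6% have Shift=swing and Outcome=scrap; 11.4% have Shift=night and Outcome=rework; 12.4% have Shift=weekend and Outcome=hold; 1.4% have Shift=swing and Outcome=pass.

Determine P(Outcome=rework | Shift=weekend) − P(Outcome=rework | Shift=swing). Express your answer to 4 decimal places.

-0.0749

P(Shift=weekend) = 0.099 + 0.131 + 0.086 + 0.124 = 0.440; P(Outcome=rework | Shift=weekend) = 0.131/0.440 = 0.29773.
P(Shift=swing) = 0.014 + 0.098 + 0.096 + 0.055 = 0.263; P(Outcome=rework | Shift=swing) = 0.098/0.263 = 0.37262.
Difference = -0.0749.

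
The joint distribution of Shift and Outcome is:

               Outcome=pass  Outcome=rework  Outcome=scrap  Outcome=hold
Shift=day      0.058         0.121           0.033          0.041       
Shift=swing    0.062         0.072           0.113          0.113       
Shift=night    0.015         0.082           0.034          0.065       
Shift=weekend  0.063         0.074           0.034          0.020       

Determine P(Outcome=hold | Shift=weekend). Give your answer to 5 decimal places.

0.10471

P(Shift=weekend) = 0.063 + 0.074 + 0.034 + 0.020 = 0.191.
P(Outcome=hold | Shift=weekend) = 0.020/0.191 = 0.10471.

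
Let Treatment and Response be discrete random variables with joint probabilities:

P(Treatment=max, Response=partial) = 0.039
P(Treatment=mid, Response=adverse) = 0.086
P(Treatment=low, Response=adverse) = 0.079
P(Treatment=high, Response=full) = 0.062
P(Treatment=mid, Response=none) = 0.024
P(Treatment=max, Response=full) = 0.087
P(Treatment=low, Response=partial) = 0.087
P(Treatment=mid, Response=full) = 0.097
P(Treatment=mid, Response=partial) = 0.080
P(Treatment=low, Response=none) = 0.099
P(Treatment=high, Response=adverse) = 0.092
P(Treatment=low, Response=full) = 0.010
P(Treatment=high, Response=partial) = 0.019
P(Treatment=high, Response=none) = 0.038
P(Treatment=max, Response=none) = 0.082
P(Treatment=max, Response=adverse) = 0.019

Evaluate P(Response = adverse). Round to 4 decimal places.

P(Response=adverse) = 0.079 + 0.086 + 0.092 + 0.019 = 0.276.

0.2760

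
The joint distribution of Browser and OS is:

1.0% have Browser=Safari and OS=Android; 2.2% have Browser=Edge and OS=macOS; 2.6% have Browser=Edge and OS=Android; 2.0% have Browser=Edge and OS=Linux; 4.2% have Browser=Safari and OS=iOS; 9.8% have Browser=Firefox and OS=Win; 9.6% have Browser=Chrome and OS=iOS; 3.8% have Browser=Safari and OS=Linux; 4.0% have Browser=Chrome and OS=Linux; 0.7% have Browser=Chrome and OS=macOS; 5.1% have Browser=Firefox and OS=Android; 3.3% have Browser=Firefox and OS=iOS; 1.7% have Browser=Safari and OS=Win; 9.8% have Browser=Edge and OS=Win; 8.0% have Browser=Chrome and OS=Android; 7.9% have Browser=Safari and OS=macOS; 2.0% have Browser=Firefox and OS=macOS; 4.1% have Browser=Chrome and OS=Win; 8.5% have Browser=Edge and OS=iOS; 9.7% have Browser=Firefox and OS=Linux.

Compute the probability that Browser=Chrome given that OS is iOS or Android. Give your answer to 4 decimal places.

0.4161

P(OS=iOS) = 0.096 + 0.033 + 0.042 + 0.085 = 0.256.
P(OS=Android) = 0.080 + 0.051 + 0.010 + 0.026 = 0.167.
P(OS ∈ {iOS, Android}) = 0.256 + 0.167 = 0.423; P(Browser=Chrome, OS ∈ {iOS, Android}) = 0.096 + 0.080 = 0.176.
P(Browser=Chrome | OS ∈ {iOS, Android}) = 0.176/0.423 = 0.4161.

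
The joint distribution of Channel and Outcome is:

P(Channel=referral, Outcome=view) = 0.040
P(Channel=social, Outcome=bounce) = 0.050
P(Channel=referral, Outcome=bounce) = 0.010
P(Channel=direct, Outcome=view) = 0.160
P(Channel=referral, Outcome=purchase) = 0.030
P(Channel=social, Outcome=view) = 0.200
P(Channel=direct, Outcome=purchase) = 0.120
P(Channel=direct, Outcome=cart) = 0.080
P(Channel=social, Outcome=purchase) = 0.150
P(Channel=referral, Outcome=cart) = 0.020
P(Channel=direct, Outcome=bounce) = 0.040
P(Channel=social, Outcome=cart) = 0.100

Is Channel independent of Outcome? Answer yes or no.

Every cell satisfies P(Channel,Outcome) = P(Channel)·P(Outcome). For instance P(Channel=referral) = 0.100, P(Outcome=bounce) = 0.100, and 0.100×0.100 = 0.010 matches the joint entry. So Channel and Outcome are independent.

yes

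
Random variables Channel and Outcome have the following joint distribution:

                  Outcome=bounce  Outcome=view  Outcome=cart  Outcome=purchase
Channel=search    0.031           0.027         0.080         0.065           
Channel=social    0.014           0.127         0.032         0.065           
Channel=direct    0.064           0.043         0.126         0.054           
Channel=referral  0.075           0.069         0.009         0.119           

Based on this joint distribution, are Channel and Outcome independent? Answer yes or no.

P(Channel=social) = 0.238 and P(Outcome=view) = 0.266, so their product is 0.06331, but P(Channel=social, Outcome=view) = 0.127. Since these differ, Channel and Outcome are not independent.

no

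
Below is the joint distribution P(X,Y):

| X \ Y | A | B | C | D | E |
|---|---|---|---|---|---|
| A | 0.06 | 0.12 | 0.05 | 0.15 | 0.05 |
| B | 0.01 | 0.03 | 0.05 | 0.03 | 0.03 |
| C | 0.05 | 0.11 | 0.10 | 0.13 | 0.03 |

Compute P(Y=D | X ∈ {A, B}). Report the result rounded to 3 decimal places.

P(X=A) = 0.06 + 0.12 + 0.05 + 0.15 + 0.05 = 0.43.
P(X=B) = 0.01 + 0.03 + 0.05 + 0.03 + 0.03 = 0.15.
P(X ∈ {A, B}) = 0.43 + 0.15 = 0.58; P(Y=D, X ∈ {A, B}) = 0.15 + 0.03 = 0.18.
P(Y=D | X ∈ {A, B}) = 0.18/0.58 = 0.310.

0.310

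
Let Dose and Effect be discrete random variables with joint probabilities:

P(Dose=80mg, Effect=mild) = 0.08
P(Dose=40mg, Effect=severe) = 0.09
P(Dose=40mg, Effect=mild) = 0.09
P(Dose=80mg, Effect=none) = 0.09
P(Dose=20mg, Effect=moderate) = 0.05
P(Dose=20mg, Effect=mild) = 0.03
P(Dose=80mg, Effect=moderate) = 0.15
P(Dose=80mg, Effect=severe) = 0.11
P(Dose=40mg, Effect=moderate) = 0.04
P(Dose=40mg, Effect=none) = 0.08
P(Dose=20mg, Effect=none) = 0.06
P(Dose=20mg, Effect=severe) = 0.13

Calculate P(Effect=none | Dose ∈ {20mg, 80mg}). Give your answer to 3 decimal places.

P(Dose=20mg) = 0.06 + 0.03 + 0.05 + 0.13 = 0.27.
P(Dose=80mg) = 0.09 + 0.08 + 0.15 + 0.11 = 0.43.
P(Dose ∈ {20mg, 80mg}) = 0.27 + 0.43 = 0.70; P(Effect=none, Dose ∈ {20mg, 80mg}) = 0.06 + 0.09 = 0.15.
P(Effect=none | Dose ∈ {20mg, 80mg}) = 0.15/0.70 = 0.214.

0.214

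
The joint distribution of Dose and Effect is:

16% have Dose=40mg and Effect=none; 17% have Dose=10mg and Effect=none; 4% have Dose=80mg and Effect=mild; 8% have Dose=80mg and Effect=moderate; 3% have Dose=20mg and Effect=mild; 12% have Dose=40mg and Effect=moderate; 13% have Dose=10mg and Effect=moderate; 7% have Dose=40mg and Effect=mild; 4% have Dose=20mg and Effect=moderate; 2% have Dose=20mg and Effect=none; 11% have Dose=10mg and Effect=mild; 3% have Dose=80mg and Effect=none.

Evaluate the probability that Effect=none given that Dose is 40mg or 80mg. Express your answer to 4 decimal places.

0.3800

P(Dose=40mg) = 0.16 + 0.07 + 0.12 = 0.35.
P(Dose=80mg) = 0.03 + 0.04 + 0.08 = 0.15.
P(Dose ∈ {40mg, 80mg}) = 0.35 + 0.15 = 0.50; P(Effect=none, Dose ∈ {40mg, 80mg}) = 0.16 + 0.03 = 0.19.
P(Effect=none | Dose ∈ {40mg, 80mg}) = 0.19/0.50 = 0.3800.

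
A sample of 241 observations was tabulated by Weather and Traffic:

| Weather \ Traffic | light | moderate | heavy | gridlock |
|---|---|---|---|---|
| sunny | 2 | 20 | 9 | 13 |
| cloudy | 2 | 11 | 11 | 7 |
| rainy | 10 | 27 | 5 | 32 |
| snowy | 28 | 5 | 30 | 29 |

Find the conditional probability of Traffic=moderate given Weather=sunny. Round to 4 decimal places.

0.4545

Total with Weather=sunny: 2 + 20 + 9 + 13 = 44.
P(Traffic=moderate | Weather=sunny) = 20/44 = 0.4545.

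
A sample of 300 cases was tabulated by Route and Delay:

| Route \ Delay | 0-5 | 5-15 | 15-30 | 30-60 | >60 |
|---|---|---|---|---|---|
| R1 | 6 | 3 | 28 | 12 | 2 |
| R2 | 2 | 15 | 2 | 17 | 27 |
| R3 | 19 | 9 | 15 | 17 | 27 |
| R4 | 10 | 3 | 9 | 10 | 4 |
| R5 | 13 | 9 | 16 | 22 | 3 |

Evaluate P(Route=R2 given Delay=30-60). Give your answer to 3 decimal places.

0.218

Total with Delay=30-60: 12 + 17 + 17 + 10 + 22 = 78.
P(Route=R2 | Delay=30-60) = 17/78 = 0.218.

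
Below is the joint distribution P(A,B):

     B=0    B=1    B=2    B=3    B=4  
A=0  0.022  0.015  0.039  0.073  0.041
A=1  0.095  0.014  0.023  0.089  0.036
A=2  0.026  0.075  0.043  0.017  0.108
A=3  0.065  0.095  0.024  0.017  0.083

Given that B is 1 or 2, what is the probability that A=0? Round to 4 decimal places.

P(B=1) = 0.015 + 0.014 + 0.075 + 0.095 = 0.199.
P(B=2) = 0.039 + 0.023 + 0.043 + 0.024 = 0.129.
P(B ∈ {1, 2}) = 0.199 + 0.129 = 0.328; P(A=0, B ∈ {1, 2}) = 0.015 + 0.039 = 0.054.
P(A=0 | B ∈ {1, 2}) = 0.054/0.328 = 0.1646.

0.1646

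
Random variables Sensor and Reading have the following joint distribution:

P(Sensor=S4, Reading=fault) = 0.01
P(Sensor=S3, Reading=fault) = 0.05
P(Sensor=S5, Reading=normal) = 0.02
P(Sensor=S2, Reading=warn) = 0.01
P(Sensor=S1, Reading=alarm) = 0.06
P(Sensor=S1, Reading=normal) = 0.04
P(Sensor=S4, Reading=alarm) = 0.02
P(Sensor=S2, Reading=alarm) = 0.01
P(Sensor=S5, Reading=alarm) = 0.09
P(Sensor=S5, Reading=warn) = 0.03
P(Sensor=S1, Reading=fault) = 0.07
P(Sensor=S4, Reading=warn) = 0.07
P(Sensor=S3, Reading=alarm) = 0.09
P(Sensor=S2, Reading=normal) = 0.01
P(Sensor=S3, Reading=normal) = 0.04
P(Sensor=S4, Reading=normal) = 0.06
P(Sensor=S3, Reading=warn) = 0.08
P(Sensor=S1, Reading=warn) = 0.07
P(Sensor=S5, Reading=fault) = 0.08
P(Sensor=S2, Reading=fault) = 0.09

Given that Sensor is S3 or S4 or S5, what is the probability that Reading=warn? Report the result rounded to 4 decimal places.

P(Sensor=S3) = 0.04 + 0.08 + 0.09 + 0.05 = 0.26.
P(Sensor=S4) = 0.06 + 0.07 + 0.02 + 0.01 = 0.16.
P(Sensor=S5) = 0.02 + 0.03 + 0.09 + 0.08 = 0.22.
P(Sensor ∈ {S3, S4, S5}) = 0.26 + 0.16 + 0.22 = 0.64; P(Reading=warn, Sensor ∈ {S3, S4, S5}) = 0.08 + 0.07 + 0.03 = 0.18.
P(Reading=warn | Sensor ∈ {S3, S4, S5}) = 0.18/0.64 = 0.2813.

0.2813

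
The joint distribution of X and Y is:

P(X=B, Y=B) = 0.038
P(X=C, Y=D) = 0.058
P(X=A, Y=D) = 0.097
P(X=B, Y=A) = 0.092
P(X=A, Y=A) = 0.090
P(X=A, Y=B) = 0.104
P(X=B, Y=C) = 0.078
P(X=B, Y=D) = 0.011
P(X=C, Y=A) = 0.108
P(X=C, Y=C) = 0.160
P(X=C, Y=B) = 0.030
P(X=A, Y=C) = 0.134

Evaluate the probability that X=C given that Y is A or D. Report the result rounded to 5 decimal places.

0.36404

P(Y=A) = 0.090 + 0.092 + 0.108 = 0.290.
P(Y=D) = 0.097 + 0.011 + 0.058 = 0.166.
P(Y ∈ {A, D}) = 0.290 + 0.166 = 0.456; P(X=C, Y ∈ {A, D}) = 0.108 + 0.058 = 0.166.
P(X=C | Y ∈ {A, D}) = 0.166/0.456 = 0.36404.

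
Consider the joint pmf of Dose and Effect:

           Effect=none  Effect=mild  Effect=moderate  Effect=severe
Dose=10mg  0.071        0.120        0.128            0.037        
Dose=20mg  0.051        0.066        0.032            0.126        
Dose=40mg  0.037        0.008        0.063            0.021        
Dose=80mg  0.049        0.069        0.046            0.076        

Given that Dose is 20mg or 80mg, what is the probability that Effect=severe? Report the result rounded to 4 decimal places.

P(Dose=20mg) = 0.051 + 0.066 + 0.032 + 0.126 = 0.275.
P(Dose=80mg) = 0.049 + 0.069 + 0.046 + 0.076 = 0.240.
P(Dose ∈ {20mg, 80mg}) = 0.275 + 0.240 = 0.515; P(Effect=severe, Dose ∈ {20mg, 80mg}) = 0.126 + 0.076 = 0.202.
P(Effect=severe | Dose ∈ {20mg, 80mg}) = 0.202/0.515 = 0.3922.

0.3922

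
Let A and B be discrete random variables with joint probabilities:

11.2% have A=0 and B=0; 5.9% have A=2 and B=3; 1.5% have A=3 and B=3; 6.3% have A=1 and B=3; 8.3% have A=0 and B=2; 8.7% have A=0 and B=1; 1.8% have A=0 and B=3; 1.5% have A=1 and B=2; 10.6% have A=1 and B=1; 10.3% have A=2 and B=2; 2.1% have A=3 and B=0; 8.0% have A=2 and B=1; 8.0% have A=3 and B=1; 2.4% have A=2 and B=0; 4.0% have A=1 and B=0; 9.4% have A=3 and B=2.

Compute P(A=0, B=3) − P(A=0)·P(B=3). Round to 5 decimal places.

P(A=0) = 0.112 + 0.087 + 0.083 + 0.018 = 0.300.
P(B=3) = 0.018 + 0.063 + 0.059 + 0.015 = 0.155.
P(A=0, B=3) − P(A=0)P(B=3) = 0.018 − 0.300×0.155 = -0.02850.

-0.02850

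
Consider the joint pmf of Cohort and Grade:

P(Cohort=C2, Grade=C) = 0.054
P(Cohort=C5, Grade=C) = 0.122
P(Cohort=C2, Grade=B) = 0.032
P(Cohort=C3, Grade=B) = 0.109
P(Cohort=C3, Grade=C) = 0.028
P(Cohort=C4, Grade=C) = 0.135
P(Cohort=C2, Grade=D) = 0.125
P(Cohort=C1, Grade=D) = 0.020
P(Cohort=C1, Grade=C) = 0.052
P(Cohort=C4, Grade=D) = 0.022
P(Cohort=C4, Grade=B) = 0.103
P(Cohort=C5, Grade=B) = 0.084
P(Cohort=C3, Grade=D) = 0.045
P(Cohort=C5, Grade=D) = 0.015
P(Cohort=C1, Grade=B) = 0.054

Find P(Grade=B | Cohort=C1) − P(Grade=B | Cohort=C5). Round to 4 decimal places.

0.0485

P(Cohort=C1) = 0.054 + 0.052 + 0.020 = 0.126; P(Grade=B | Cohort=C1) = 0.054/0.126 = 0.42857.
P(Cohort=C5) = 0.084 + 0.122 + 0.015 = 0.221; P(Grade=B | Cohort=C5) = 0.084/0.221 = 0.38009.
Difference = 0.0485.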